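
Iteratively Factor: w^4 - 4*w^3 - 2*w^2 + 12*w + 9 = (w - 3)*(w^3 - w^2 - 5*w - 3) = (w - 3)*(w + 1)*(w^2 - 2*w - 3) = (w - 3)*(w + 1)^2*(w - 3)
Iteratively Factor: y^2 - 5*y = (y)*(y - 5)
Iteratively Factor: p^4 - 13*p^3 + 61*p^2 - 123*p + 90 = (p - 3)*(p^3 - 10*p^2 + 31*p - 30) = (p - 3)*(p - 2)*(p^2 - 8*p + 15) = (p - 3)^2*(p - 2)*(p - 5)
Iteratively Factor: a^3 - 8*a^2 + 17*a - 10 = (a - 2)*(a^2 - 6*a + 5) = (a - 2)*(a - 1)*(a - 5)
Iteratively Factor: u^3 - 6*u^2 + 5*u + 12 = (u + 1)*(u^2 - 7*u + 12) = (u - 3)*(u + 1)*(u - 4)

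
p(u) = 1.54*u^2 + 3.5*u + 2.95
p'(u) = 3.08*u + 3.5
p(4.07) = 42.70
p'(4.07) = 16.04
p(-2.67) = 4.58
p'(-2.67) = -4.72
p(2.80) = 24.82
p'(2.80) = 12.12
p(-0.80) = 1.14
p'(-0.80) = 1.04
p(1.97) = 15.82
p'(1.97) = 9.57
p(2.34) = 19.57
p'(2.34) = 10.71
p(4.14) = 43.83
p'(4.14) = 16.25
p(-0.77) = 1.17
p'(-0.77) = 1.13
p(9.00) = 159.19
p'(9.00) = 31.22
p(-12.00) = 182.71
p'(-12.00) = -33.46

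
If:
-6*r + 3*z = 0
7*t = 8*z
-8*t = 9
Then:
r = -63/128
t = -9/8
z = -63/64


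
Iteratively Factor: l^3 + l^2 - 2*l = (l - 1)*(l^2 + 2*l) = (l - 1)*(l + 2)*(l)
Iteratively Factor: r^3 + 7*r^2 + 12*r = (r + 4)*(r^2 + 3*r) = (r + 3)*(r + 4)*(r)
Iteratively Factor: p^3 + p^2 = (p + 1)*(p^2) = p*(p + 1)*(p)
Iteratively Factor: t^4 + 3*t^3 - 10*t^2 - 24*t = (t + 4)*(t^3 - t^2 - 6*t) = t*(t + 4)*(t^2 - t - 6) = t*(t + 2)*(t + 4)*(t - 3)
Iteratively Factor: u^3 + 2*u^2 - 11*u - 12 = (u + 1)*(u^2 + u - 12) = (u - 3)*(u + 1)*(u + 4)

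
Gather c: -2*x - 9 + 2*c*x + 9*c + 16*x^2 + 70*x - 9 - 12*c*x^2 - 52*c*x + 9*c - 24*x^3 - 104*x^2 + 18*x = c*(-12*x^2 - 50*x + 18) - 24*x^3 - 88*x^2 + 86*x - 18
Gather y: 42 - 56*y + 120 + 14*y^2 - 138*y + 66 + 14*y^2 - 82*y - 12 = 28*y^2 - 276*y + 216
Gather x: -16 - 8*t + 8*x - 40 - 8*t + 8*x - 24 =-16*t + 16*x - 80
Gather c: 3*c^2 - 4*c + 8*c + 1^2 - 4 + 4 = 3*c^2 + 4*c + 1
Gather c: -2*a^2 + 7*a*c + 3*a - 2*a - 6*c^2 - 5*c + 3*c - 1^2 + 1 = -2*a^2 + a - 6*c^2 + c*(7*a - 2)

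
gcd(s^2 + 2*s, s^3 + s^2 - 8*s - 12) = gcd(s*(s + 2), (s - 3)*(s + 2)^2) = s + 2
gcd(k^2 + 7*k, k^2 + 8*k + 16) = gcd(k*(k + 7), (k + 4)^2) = 1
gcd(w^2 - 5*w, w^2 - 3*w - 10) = w - 5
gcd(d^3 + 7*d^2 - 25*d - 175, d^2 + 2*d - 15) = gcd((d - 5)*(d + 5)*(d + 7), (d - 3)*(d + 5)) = d + 5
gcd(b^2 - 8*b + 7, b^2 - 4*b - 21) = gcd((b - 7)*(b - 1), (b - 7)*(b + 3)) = b - 7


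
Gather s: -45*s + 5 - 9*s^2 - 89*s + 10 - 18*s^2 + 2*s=-27*s^2 - 132*s + 15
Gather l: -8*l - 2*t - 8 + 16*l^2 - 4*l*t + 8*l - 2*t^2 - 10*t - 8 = 16*l^2 - 4*l*t - 2*t^2 - 12*t - 16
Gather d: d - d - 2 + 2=0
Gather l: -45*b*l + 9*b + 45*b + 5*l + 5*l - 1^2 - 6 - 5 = 54*b + l*(10 - 45*b) - 12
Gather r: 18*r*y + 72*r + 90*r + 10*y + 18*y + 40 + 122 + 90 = r*(18*y + 162) + 28*y + 252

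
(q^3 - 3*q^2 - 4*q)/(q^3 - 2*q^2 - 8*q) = (q + 1)/(q + 2)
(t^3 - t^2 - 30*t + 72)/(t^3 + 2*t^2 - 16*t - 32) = (t^2 + 3*t - 18)/(t^2 + 6*t + 8)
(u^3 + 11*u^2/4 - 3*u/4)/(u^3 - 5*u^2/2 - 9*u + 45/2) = u*(4*u - 1)/(2*(2*u^2 - 11*u + 15))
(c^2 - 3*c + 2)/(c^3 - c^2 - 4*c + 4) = 1/(c + 2)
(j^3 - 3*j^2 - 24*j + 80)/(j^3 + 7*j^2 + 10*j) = (j^2 - 8*j + 16)/(j*(j + 2))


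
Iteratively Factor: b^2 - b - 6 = (b + 2)*(b - 3)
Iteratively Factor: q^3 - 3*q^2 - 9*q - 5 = (q + 1)*(q^2 - 4*q - 5) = (q + 1)^2*(q - 5)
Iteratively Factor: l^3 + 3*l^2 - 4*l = (l + 4)*(l^2 - l) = l*(l + 4)*(l - 1)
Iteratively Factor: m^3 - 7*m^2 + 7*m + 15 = (m + 1)*(m^2 - 8*m + 15) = (m - 3)*(m + 1)*(m - 5)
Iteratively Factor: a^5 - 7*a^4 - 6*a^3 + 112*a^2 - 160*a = (a - 2)*(a^4 - 5*a^3 - 16*a^2 + 80*a) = a*(a - 2)*(a^3 - 5*a^2 - 16*a + 80) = a*(a - 2)*(a + 4)*(a^2 - 9*a + 20) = a*(a - 4)*(a - 2)*(a + 4)*(a - 5)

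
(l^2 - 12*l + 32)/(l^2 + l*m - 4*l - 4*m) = (l - 8)/(l + m)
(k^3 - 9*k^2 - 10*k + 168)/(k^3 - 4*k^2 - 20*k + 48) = (k - 7)/(k - 2)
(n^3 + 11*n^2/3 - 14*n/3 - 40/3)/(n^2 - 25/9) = 3*(n^2 + 2*n - 8)/(3*n - 5)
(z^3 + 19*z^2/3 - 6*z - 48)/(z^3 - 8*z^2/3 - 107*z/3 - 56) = (3*z^2 + 10*z - 48)/(3*z^2 - 17*z - 56)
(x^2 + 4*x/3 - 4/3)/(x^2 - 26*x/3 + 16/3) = (x + 2)/(x - 8)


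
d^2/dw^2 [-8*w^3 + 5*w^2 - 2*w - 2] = 10 - 48*w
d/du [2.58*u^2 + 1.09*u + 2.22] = 5.16*u + 1.09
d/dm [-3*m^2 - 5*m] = -6*m - 5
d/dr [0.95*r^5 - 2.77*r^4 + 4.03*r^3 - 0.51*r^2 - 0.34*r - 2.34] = 4.75*r^4 - 11.08*r^3 + 12.09*r^2 - 1.02*r - 0.34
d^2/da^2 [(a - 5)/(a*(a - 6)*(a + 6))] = 6*(a^5 - 10*a^4 + 12*a^3 + 180*a^2 - 2160)/(a^3*(a^6 - 108*a^4 + 3888*a^2 - 46656))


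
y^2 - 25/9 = (y - 5/3)*(y + 5/3)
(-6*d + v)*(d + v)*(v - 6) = -6*d^2*v + 36*d^2 - 5*d*v^2 + 30*d*v + v^3 - 6*v^2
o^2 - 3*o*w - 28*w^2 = (o - 7*w)*(o + 4*w)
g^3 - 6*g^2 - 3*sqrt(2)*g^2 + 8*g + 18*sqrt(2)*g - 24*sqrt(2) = (g - 4)*(g - 2)*(g - 3*sqrt(2))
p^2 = p^2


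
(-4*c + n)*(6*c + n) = -24*c^2 + 2*c*n + n^2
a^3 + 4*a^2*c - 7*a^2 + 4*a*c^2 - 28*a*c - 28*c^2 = (a - 7)*(a + 2*c)^2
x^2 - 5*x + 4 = (x - 4)*(x - 1)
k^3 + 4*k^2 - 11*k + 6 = (k - 1)^2*(k + 6)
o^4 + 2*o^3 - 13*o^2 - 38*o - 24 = (o - 4)*(o + 1)*(o + 2)*(o + 3)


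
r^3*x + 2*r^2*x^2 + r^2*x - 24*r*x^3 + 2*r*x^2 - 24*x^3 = (r - 4*x)*(r + 6*x)*(r*x + x)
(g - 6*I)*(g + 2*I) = g^2 - 4*I*g + 12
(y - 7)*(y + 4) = y^2 - 3*y - 28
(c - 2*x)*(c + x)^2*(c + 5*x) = c^4 + 5*c^3*x - 3*c^2*x^2 - 17*c*x^3 - 10*x^4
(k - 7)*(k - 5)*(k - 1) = k^3 - 13*k^2 + 47*k - 35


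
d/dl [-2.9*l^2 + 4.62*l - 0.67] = 4.62 - 5.8*l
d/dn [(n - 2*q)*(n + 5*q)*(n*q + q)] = q*(3*n^2 + 6*n*q + 2*n - 10*q^2 + 3*q)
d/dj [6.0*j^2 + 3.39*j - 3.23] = 12.0*j + 3.39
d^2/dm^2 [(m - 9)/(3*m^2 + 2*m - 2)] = 2*((25 - 9*m)*(3*m^2 + 2*m - 2) + 4*(m - 9)*(3*m + 1)^2)/(3*m^2 + 2*m - 2)^3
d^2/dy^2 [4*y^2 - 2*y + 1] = 8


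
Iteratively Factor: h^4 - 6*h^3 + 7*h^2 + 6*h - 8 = (h - 2)*(h^3 - 4*h^2 - h + 4) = (h - 4)*(h - 2)*(h^2 - 1) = (h - 4)*(h - 2)*(h - 1)*(h + 1)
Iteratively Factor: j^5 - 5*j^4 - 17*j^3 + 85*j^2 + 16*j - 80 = (j + 1)*(j^4 - 6*j^3 - 11*j^2 + 96*j - 80) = (j - 1)*(j + 1)*(j^3 - 5*j^2 - 16*j + 80) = (j - 1)*(j + 1)*(j + 4)*(j^2 - 9*j + 20) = (j - 5)*(j - 1)*(j + 1)*(j + 4)*(j - 4)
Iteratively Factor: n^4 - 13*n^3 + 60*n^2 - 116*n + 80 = (n - 5)*(n^3 - 8*n^2 + 20*n - 16) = (n - 5)*(n - 2)*(n^2 - 6*n + 8) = (n - 5)*(n - 2)^2*(n - 4)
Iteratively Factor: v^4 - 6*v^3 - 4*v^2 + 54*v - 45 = (v - 3)*(v^3 - 3*v^2 - 13*v + 15) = (v - 5)*(v - 3)*(v^2 + 2*v - 3) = (v - 5)*(v - 3)*(v - 1)*(v + 3)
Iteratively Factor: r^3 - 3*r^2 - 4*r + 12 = (r - 3)*(r^2 - 4) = (r - 3)*(r + 2)*(r - 2)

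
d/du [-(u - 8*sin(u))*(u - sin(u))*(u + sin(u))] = 8*u^2*cos(u) - 3*u^2 + 16*u*sin(u) + u*sin(2*u) - 24*sin(u)^2*cos(u) + sin(u)^2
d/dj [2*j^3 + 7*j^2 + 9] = 2*j*(3*j + 7)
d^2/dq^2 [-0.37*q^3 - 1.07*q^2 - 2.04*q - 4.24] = -2.22*q - 2.14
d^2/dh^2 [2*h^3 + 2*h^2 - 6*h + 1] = 12*h + 4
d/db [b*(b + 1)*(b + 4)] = 3*b^2 + 10*b + 4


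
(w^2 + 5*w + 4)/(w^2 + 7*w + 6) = (w + 4)/(w + 6)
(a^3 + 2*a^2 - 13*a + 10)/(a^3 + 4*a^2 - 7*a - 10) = (a - 1)/(a + 1)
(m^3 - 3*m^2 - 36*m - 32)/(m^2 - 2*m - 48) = (m^2 + 5*m + 4)/(m + 6)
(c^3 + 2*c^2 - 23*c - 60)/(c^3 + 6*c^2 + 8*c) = (c^2 - 2*c - 15)/(c*(c + 2))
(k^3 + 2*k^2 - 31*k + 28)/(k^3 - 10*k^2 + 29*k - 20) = (k + 7)/(k - 5)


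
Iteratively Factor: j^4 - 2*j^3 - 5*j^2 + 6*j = (j)*(j^3 - 2*j^2 - 5*j + 6) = j*(j - 3)*(j^2 + j - 2) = j*(j - 3)*(j + 2)*(j - 1)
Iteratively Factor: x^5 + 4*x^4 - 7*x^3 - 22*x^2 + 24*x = (x - 2)*(x^4 + 6*x^3 + 5*x^2 - 12*x) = (x - 2)*(x - 1)*(x^3 + 7*x^2 + 12*x) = x*(x - 2)*(x - 1)*(x^2 + 7*x + 12) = x*(x - 2)*(x - 1)*(x + 4)*(x + 3)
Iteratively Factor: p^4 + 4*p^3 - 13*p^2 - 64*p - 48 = (p + 4)*(p^3 - 13*p - 12) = (p + 3)*(p + 4)*(p^2 - 3*p - 4) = (p - 4)*(p + 3)*(p + 4)*(p + 1)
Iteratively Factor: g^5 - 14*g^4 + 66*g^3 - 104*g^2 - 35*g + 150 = (g - 3)*(g^4 - 11*g^3 + 33*g^2 - 5*g - 50) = (g - 3)*(g + 1)*(g^3 - 12*g^2 + 45*g - 50) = (g - 3)*(g - 2)*(g + 1)*(g^2 - 10*g + 25) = (g - 5)*(g - 3)*(g - 2)*(g + 1)*(g - 5)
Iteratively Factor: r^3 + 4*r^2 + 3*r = (r + 1)*(r^2 + 3*r) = r*(r + 1)*(r + 3)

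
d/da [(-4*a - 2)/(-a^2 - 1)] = 4*(-a^2 - a + 1)/(a^4 + 2*a^2 + 1)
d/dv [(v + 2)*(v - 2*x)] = 2*v - 2*x + 2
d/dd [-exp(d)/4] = -exp(d)/4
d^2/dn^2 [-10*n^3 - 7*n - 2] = -60*n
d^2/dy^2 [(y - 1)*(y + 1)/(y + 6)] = 70/(y^3 + 18*y^2 + 108*y + 216)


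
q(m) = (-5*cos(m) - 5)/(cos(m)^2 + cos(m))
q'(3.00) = -0.72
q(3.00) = 5.05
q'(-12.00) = -3.77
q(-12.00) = -5.93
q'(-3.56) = -2.43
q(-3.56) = 5.47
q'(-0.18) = 0.92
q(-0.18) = -5.08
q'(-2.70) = 2.61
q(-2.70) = 5.53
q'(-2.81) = 1.82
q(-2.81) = 5.29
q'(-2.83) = 1.69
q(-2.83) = 5.25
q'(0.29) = -1.56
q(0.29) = -5.22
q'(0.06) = -0.30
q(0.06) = -5.01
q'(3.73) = 4.01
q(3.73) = 6.01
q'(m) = (2*sin(m)*cos(m) + sin(m))*(-5*cos(m) - 5)/(cos(m)^2 + cos(m))^2 + 5*sin(m)/(cos(m)^2 + cos(m)) = -5*sin(m)/cos(m)^2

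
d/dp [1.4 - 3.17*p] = -3.17000000000000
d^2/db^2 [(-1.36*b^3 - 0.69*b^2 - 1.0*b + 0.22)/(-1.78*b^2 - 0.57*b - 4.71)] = (-16.983556*b^3 - 16.984068*b^2 + 129.380184*b + 28.790574)/(5.639752*b^6 + 5.417964*b^5 + 46.504458*b^4 + 28.857789*b^3 + 123.053931*b^2 + 37.934811*b + 104.487111)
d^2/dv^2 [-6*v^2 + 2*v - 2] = -12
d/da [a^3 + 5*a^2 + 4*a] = 3*a^2 + 10*a + 4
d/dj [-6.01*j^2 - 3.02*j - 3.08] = -12.02*j - 3.02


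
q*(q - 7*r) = q^2 - 7*q*r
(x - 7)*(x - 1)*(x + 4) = x^3 - 4*x^2 - 25*x + 28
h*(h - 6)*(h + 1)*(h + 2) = h^4 - 3*h^3 - 16*h^2 - 12*h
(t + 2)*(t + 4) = t^2 + 6*t + 8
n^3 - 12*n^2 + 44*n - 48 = (n - 6)*(n - 4)*(n - 2)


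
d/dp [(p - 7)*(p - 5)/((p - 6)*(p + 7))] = (13*p^2 - 154*p + 469)/(p^4 + 2*p^3 - 83*p^2 - 84*p + 1764)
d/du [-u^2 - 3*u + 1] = -2*u - 3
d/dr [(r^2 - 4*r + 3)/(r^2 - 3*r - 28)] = (r^2 - 62*r + 121)/(r^4 - 6*r^3 - 47*r^2 + 168*r + 784)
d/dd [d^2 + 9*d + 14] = 2*d + 9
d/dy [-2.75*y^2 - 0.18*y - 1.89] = -5.5*y - 0.18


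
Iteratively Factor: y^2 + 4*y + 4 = (y + 2)*(y + 2)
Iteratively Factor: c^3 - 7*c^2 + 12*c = (c - 3)*(c^2 - 4*c) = c*(c - 3)*(c - 4)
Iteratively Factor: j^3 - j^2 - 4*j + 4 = (j - 2)*(j^2 + j - 2) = (j - 2)*(j + 2)*(j - 1)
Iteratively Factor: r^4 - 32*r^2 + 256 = (r - 4)*(r^3 + 4*r^2 - 16*r - 64) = (r - 4)^2*(r^2 + 8*r + 16) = (r - 4)^2*(r + 4)*(r + 4)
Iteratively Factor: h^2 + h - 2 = (h + 2)*(h - 1)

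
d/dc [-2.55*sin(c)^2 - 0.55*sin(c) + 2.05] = -(5.1*sin(c) + 0.55)*cos(c)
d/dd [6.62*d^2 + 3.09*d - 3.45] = 13.24*d + 3.09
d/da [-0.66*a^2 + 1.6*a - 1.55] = 1.6 - 1.32*a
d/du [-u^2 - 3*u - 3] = -2*u - 3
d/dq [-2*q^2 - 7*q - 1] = -4*q - 7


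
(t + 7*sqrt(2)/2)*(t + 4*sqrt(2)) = t^2 + 15*sqrt(2)*t/2 + 28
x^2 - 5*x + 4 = (x - 4)*(x - 1)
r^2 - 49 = (r - 7)*(r + 7)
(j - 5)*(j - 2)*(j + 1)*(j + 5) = j^4 - j^3 - 27*j^2 + 25*j + 50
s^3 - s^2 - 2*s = s*(s - 2)*(s + 1)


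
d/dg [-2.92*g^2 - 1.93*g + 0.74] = -5.84*g - 1.93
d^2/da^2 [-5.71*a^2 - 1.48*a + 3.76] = -11.4200000000000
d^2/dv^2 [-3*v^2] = -6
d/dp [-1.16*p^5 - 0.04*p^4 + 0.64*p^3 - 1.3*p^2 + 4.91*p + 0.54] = -5.8*p^4 - 0.16*p^3 + 1.92*p^2 - 2.6*p + 4.91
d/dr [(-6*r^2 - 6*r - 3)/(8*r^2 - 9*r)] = 3*(34*r^2 + 16*r - 9)/(r^2*(64*r^2 - 144*r + 81))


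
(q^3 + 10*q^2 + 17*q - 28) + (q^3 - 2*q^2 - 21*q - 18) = 2*q^3 + 8*q^2 - 4*q - 46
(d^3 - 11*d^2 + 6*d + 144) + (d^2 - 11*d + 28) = d^3 - 10*d^2 - 5*d + 172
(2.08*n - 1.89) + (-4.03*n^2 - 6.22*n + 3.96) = -4.03*n^2 - 4.14*n + 2.07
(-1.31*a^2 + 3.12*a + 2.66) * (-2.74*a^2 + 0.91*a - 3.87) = 3.5894*a^4 - 9.7409*a^3 + 0.620499999999999*a^2 - 9.6538*a - 10.2942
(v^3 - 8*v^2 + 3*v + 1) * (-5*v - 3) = -5*v^4 + 37*v^3 + 9*v^2 - 14*v - 3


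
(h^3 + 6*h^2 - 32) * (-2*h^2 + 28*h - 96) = -2*h^5 + 16*h^4 + 72*h^3 - 512*h^2 - 896*h + 3072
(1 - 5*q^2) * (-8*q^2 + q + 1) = 40*q^4 - 5*q^3 - 13*q^2 + q + 1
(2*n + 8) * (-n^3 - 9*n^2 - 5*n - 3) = -2*n^4 - 26*n^3 - 82*n^2 - 46*n - 24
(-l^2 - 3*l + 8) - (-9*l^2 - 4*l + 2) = 8*l^2 + l + 6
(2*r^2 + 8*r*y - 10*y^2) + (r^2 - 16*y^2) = 3*r^2 + 8*r*y - 26*y^2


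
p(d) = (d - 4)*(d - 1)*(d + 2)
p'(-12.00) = 498.00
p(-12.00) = -2080.00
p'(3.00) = 3.00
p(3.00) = -10.00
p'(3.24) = 6.05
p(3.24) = -8.92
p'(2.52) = -2.07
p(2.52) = -10.17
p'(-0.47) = -2.52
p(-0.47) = 10.05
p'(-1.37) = 7.85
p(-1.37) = 8.02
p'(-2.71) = 32.29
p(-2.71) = -17.67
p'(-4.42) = 79.13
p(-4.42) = -110.44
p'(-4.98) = 98.28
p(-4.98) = -160.03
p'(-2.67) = 31.41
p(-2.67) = -16.40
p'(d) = (d - 4)*(d - 1) + (d - 4)*(d + 2) + (d - 1)*(d + 2) = 3*d^2 - 6*d - 6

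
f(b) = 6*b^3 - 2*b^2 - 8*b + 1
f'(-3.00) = 166.00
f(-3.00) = -155.00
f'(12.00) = 2536.00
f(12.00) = 9985.00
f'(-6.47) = 771.38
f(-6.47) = -1656.00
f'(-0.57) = 0.13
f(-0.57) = 3.80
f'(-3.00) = 166.00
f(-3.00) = -155.00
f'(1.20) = 13.12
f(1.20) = -1.11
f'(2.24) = 73.36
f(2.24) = 40.48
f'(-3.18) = 186.74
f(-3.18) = -186.73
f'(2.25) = 74.12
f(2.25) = 41.22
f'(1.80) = 43.12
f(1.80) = 15.11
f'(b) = 18*b^2 - 4*b - 8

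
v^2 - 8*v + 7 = (v - 7)*(v - 1)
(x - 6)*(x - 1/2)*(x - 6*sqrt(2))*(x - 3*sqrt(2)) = x^4 - 9*sqrt(2)*x^3 - 13*x^3/2 + 39*x^2 + 117*sqrt(2)*x^2/2 - 234*x - 27*sqrt(2)*x + 108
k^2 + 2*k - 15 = (k - 3)*(k + 5)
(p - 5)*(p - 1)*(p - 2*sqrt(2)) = p^3 - 6*p^2 - 2*sqrt(2)*p^2 + 5*p + 12*sqrt(2)*p - 10*sqrt(2)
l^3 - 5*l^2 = l^2*(l - 5)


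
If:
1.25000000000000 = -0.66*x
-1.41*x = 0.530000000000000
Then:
No Solution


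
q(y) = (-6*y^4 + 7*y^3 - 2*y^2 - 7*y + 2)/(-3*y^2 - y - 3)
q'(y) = (6*y + 1)*(-6*y^4 + 7*y^3 - 2*y^2 - 7*y + 2)/(-3*y^2 - y - 3)^2 + (-24*y^3 + 21*y^2 - 4*y - 7)/(-3*y^2 - y - 3) = (36*y^5 - 3*y^4 + 58*y^3 - 82*y^2 + 24*y + 23)/(9*y^4 + 6*y^3 + 19*y^2 + 6*y + 9)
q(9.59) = 155.37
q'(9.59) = 35.31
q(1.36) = 1.43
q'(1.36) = 2.11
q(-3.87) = 39.77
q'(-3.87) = -18.84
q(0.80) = 0.66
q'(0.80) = 0.92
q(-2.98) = 24.50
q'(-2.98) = -15.49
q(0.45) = 0.29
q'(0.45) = 1.40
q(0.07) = -0.49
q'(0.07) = 2.55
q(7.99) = 104.02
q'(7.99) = 28.89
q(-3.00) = 24.81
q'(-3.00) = -15.56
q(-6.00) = 88.72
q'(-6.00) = -27.16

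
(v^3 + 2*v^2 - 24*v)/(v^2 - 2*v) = (v^2 + 2*v - 24)/(v - 2)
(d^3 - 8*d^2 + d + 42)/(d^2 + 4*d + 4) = (d^2 - 10*d + 21)/(d + 2)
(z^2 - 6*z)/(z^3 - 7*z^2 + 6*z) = 1/(z - 1)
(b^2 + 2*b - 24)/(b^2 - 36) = (b - 4)/(b - 6)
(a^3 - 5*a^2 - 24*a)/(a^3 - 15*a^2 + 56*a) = (a + 3)/(a - 7)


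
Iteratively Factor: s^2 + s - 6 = (s - 2)*(s + 3)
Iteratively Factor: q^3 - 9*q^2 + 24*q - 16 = (q - 1)*(q^2 - 8*q + 16) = (q - 4)*(q - 1)*(q - 4)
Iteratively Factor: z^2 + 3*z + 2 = (z + 1)*(z + 2)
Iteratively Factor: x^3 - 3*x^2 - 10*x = (x + 2)*(x^2 - 5*x) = (x - 5)*(x + 2)*(x)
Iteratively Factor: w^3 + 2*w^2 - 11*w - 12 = (w - 3)*(w^2 + 5*w + 4) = (w - 3)*(w + 1)*(w + 4)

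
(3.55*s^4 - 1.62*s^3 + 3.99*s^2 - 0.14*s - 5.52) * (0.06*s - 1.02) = 0.213*s^5 - 3.7182*s^4 + 1.8918*s^3 - 4.0782*s^2 - 0.1884*s + 5.6304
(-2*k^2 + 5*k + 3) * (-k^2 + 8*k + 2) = 2*k^4 - 21*k^3 + 33*k^2 + 34*k + 6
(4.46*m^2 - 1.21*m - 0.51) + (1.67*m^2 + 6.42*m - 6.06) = 6.13*m^2 + 5.21*m - 6.57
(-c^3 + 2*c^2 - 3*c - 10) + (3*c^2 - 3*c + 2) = -c^3 + 5*c^2 - 6*c - 8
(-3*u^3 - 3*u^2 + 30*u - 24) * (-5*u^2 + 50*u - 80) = 15*u^5 - 135*u^4 - 60*u^3 + 1860*u^2 - 3600*u + 1920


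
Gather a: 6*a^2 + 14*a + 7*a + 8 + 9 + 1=6*a^2 + 21*a + 18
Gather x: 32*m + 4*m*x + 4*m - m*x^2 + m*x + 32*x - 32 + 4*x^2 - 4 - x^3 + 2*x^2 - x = 36*m - x^3 + x^2*(6 - m) + x*(5*m + 31) - 36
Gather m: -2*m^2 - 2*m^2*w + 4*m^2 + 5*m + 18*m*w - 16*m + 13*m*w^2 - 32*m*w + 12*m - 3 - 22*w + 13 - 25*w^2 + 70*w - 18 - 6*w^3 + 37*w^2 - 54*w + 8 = m^2*(2 - 2*w) + m*(13*w^2 - 14*w + 1) - 6*w^3 + 12*w^2 - 6*w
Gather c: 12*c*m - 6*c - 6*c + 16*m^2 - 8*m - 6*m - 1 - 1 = c*(12*m - 12) + 16*m^2 - 14*m - 2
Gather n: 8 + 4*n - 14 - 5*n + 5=-n - 1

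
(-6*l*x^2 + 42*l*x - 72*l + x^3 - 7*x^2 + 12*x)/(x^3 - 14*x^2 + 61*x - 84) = (-6*l + x)/(x - 7)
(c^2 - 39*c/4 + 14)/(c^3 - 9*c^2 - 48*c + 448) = (c - 7/4)/(c^2 - c - 56)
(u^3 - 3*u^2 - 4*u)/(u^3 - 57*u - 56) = u*(u - 4)/(u^2 - u - 56)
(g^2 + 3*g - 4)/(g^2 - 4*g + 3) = (g + 4)/(g - 3)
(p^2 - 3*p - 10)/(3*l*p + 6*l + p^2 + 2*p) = (p - 5)/(3*l + p)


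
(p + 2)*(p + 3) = p^2 + 5*p + 6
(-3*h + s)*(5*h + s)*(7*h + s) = -105*h^3 - h^2*s + 9*h*s^2 + s^3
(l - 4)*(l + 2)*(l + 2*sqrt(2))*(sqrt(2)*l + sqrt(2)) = sqrt(2)*l^4 - sqrt(2)*l^3 + 4*l^3 - 10*sqrt(2)*l^2 - 4*l^2 - 40*l - 8*sqrt(2)*l - 32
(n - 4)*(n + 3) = n^2 - n - 12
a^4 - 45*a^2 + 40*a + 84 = (a - 6)*(a - 2)*(a + 1)*(a + 7)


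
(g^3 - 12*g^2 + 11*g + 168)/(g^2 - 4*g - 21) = g - 8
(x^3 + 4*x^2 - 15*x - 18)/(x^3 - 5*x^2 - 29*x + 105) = (x^2 + 7*x + 6)/(x^2 - 2*x - 35)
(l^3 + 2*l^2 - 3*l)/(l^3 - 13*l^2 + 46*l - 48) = l*(l^2 + 2*l - 3)/(l^3 - 13*l^2 + 46*l - 48)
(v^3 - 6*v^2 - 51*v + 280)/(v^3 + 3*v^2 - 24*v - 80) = (v^2 - v - 56)/(v^2 + 8*v + 16)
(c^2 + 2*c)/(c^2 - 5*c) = (c + 2)/(c - 5)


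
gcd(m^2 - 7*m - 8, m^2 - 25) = 1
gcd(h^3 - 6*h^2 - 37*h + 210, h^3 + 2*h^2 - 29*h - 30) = h^2 + h - 30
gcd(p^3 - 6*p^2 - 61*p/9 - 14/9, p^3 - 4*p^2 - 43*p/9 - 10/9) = p^2 + p + 2/9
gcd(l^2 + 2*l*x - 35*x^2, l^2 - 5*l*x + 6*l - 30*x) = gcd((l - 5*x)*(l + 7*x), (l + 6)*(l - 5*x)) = -l + 5*x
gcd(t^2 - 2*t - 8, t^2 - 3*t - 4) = t - 4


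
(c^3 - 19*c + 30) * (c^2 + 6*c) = c^5 + 6*c^4 - 19*c^3 - 84*c^2 + 180*c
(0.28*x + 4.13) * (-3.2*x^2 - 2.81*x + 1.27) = -0.896*x^3 - 14.0028*x^2 - 11.2497*x + 5.2451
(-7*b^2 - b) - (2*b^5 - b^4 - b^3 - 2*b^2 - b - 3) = -2*b^5 + b^4 + b^3 - 5*b^2 + 3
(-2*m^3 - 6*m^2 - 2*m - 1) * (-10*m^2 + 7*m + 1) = 20*m^5 + 46*m^4 - 24*m^3 - 10*m^2 - 9*m - 1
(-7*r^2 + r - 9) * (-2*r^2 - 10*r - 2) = 14*r^4 + 68*r^3 + 22*r^2 + 88*r + 18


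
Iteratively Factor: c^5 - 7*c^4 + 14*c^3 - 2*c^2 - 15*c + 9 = (c - 1)*(c^4 - 6*c^3 + 8*c^2 + 6*c - 9) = (c - 1)^2*(c^3 - 5*c^2 + 3*c + 9) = (c - 1)^2*(c + 1)*(c^2 - 6*c + 9) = (c - 3)*(c - 1)^2*(c + 1)*(c - 3)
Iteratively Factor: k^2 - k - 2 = (k - 2)*(k + 1)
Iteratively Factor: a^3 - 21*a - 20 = (a + 1)*(a^2 - a - 20) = (a + 1)*(a + 4)*(a - 5)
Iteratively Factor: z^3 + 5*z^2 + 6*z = (z)*(z^2 + 5*z + 6) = z*(z + 2)*(z + 3)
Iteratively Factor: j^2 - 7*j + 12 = (j - 4)*(j - 3)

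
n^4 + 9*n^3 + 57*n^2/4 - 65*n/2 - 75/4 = (n - 3/2)*(n + 1/2)*(n + 5)^2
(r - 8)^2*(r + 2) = r^3 - 14*r^2 + 32*r + 128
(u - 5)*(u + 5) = u^2 - 25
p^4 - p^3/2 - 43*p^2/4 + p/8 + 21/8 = (p - 7/2)*(p - 1/2)*(p + 1/2)*(p + 3)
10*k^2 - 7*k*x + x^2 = (-5*k + x)*(-2*k + x)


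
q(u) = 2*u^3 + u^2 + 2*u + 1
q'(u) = 6*u^2 + 2*u + 2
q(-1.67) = -8.87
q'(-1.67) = 15.39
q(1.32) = 9.98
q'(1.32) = 15.09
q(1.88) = 21.58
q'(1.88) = 26.97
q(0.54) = 2.69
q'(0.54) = 4.83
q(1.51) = 13.19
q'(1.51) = 18.70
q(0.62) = 3.10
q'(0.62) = 5.55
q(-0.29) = 0.46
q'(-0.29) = 1.92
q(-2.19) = -19.59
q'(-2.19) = 26.40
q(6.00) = 481.00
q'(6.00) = 230.00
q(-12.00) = -3335.00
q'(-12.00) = 842.00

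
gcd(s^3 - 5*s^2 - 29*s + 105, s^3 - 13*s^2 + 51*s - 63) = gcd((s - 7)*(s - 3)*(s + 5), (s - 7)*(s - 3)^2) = s^2 - 10*s + 21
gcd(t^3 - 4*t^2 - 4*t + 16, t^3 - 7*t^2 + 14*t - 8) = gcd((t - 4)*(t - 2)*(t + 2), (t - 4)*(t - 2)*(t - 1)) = t^2 - 6*t + 8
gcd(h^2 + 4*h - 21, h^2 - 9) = h - 3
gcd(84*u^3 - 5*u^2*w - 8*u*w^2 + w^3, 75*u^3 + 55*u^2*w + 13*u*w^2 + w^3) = 3*u + w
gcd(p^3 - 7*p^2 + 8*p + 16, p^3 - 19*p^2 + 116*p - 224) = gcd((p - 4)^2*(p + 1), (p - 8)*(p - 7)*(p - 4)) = p - 4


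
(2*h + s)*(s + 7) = 2*h*s + 14*h + s^2 + 7*s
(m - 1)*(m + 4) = m^2 + 3*m - 4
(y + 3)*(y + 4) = y^2 + 7*y + 12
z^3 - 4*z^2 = z^2*(z - 4)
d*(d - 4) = d^2 - 4*d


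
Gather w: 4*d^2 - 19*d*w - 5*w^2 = 4*d^2 - 19*d*w - 5*w^2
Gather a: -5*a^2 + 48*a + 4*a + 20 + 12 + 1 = -5*a^2 + 52*a + 33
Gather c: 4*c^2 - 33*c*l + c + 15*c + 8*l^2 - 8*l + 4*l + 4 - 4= 4*c^2 + c*(16 - 33*l) + 8*l^2 - 4*l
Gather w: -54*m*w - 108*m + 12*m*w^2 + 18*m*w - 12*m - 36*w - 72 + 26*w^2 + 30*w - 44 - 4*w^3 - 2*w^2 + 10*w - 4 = -120*m - 4*w^3 + w^2*(12*m + 24) + w*(4 - 36*m) - 120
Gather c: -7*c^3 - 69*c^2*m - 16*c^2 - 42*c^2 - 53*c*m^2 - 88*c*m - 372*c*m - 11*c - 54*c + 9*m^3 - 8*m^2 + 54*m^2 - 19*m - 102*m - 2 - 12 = -7*c^3 + c^2*(-69*m - 58) + c*(-53*m^2 - 460*m - 65) + 9*m^3 + 46*m^2 - 121*m - 14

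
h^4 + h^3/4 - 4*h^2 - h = h*(h - 2)*(h + 1/4)*(h + 2)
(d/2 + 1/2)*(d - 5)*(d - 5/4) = d^3/2 - 21*d^2/8 + 25/8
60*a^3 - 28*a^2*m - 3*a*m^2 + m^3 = (-6*a + m)*(-2*a + m)*(5*a + m)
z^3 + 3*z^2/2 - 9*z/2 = z*(z - 3/2)*(z + 3)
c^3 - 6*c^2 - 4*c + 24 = (c - 6)*(c - 2)*(c + 2)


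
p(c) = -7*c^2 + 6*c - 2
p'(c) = 6 - 14*c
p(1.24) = -5.32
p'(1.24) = -11.36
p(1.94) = -16.71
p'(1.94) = -21.16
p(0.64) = -1.03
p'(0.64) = -2.96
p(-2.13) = -46.54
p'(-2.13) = 35.82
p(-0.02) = -2.12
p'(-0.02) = 6.28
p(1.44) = -7.88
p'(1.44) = -14.16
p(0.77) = -1.53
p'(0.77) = -4.78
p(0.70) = -1.23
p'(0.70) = -3.80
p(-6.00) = -290.00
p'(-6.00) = 90.00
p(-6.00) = -290.00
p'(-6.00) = 90.00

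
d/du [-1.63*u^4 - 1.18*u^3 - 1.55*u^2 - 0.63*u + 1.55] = -6.52*u^3 - 3.54*u^2 - 3.1*u - 0.63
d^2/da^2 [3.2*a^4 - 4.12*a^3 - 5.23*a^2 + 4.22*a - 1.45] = 38.4*a^2 - 24.72*a - 10.46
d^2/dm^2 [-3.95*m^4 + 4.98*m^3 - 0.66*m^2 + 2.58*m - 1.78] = -47.4*m^2 + 29.88*m - 1.32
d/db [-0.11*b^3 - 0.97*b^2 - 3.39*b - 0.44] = -0.33*b^2 - 1.94*b - 3.39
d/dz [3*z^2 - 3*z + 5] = 6*z - 3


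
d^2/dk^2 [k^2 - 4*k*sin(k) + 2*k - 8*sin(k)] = 4*k*sin(k) - 8*sqrt(2)*cos(k + pi/4) + 2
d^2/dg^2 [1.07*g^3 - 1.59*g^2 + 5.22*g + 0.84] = 6.42*g - 3.18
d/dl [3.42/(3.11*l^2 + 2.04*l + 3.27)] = (-21.2724*l - 6.9768)/(3.11*l^2 + 2.04*l + 3.27)^2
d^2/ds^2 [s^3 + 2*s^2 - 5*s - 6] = 6*s + 4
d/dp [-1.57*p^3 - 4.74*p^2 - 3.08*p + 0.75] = -4.71*p^2 - 9.48*p - 3.08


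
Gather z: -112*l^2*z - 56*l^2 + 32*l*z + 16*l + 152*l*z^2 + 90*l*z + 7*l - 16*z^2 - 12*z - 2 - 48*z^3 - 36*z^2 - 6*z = -56*l^2 + 23*l - 48*z^3 + z^2*(152*l - 52) + z*(-112*l^2 + 122*l - 18) - 2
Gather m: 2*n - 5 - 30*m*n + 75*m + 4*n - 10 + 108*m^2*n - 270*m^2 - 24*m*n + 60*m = m^2*(108*n - 270) + m*(135 - 54*n) + 6*n - 15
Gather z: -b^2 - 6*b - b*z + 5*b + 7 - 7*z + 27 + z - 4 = -b^2 - b + z*(-b - 6) + 30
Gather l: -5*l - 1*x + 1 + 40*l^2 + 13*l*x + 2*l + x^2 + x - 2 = 40*l^2 + l*(13*x - 3) + x^2 - 1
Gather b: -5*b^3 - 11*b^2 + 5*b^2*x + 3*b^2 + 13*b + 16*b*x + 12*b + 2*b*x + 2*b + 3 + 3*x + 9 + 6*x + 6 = -5*b^3 + b^2*(5*x - 8) + b*(18*x + 27) + 9*x + 18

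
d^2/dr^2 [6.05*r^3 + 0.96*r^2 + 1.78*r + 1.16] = 36.3*r + 1.92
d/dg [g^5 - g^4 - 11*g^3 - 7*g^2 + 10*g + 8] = 5*g^4 - 4*g^3 - 33*g^2 - 14*g + 10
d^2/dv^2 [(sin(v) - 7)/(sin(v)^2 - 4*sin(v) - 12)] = (-9*sin(v)^5 + 24*sin(v)^4 + 454*sin(v)^2 - 701*sin(v)/2 + 36*sin(3*v) + sin(5*v)/2 - 488)/((sin(v) - 6)^3*(sin(v) + 2)^3)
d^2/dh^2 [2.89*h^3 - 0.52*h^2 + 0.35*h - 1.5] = 17.34*h - 1.04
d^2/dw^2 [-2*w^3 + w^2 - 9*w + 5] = 2 - 12*w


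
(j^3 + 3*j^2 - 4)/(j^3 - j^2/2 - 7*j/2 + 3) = 2*(j + 2)/(2*j - 3)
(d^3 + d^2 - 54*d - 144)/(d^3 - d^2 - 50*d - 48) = (d + 3)/(d + 1)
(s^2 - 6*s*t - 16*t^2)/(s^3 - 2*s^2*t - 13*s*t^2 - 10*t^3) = (s - 8*t)/(s^2 - 4*s*t - 5*t^2)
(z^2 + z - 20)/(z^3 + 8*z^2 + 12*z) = (z^2 + z - 20)/(z*(z^2 + 8*z + 12))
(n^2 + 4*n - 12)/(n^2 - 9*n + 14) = (n + 6)/(n - 7)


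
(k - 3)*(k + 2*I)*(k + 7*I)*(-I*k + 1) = -I*k^4 + 10*k^3 + 3*I*k^3 - 30*k^2 + 23*I*k^2 - 14*k - 69*I*k + 42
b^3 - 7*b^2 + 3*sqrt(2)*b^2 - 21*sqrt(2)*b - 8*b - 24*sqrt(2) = (b - 8)*(b + 1)*(b + 3*sqrt(2))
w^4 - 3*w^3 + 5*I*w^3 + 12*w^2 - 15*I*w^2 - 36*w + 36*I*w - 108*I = (w - 3)*(w - 3*I)*(w + 2*I)*(w + 6*I)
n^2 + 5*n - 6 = (n - 1)*(n + 6)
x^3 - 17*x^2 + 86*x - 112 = (x - 8)*(x - 7)*(x - 2)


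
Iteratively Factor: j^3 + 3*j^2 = (j + 3)*(j^2) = j*(j + 3)*(j)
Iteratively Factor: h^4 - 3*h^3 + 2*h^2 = (h)*(h^3 - 3*h^2 + 2*h) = h^2*(h^2 - 3*h + 2) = h^2*(h - 2)*(h - 1)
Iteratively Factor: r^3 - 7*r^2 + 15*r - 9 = (r - 3)*(r^2 - 4*r + 3) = (r - 3)^2*(r - 1)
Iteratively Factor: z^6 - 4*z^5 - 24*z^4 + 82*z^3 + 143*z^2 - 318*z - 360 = (z + 2)*(z^5 - 6*z^4 - 12*z^3 + 106*z^2 - 69*z - 180) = (z - 3)*(z + 2)*(z^4 - 3*z^3 - 21*z^2 + 43*z + 60) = (z - 3)*(z + 1)*(z + 2)*(z^3 - 4*z^2 - 17*z + 60) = (z - 5)*(z - 3)*(z + 1)*(z + 2)*(z^2 + z - 12) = (z - 5)*(z - 3)^2*(z + 1)*(z + 2)*(z + 4)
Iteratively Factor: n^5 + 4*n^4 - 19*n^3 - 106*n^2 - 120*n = (n)*(n^4 + 4*n^3 - 19*n^2 - 106*n - 120) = n*(n + 4)*(n^3 - 19*n - 30) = n*(n + 3)*(n + 4)*(n^2 - 3*n - 10) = n*(n + 2)*(n + 3)*(n + 4)*(n - 5)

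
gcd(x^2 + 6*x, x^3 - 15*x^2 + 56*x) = x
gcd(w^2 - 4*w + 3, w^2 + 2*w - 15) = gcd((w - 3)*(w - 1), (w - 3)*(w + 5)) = w - 3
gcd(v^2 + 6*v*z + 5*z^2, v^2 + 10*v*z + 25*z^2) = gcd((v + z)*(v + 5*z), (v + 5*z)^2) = v + 5*z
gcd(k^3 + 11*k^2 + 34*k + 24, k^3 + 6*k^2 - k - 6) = k^2 + 7*k + 6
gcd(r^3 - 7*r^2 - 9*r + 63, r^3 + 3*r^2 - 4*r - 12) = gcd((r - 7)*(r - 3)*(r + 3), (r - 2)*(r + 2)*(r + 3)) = r + 3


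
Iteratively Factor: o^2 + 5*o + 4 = (o + 1)*(o + 4)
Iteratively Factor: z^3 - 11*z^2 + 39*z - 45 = (z - 3)*(z^2 - 8*z + 15) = (z - 5)*(z - 3)*(z - 3)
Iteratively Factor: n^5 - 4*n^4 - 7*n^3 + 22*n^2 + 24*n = (n - 4)*(n^4 - 7*n^2 - 6*n) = (n - 4)*(n + 1)*(n^3 - n^2 - 6*n) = n*(n - 4)*(n + 1)*(n^2 - n - 6) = n*(n - 4)*(n - 3)*(n + 1)*(n + 2)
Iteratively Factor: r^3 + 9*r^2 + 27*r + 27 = (r + 3)*(r^2 + 6*r + 9) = (r + 3)^2*(r + 3)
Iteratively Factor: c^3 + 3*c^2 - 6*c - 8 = (c - 2)*(c^2 + 5*c + 4) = (c - 2)*(c + 4)*(c + 1)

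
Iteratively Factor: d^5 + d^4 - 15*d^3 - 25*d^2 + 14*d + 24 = (d - 4)*(d^4 + 5*d^3 + 5*d^2 - 5*d - 6) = (d - 4)*(d + 3)*(d^3 + 2*d^2 - d - 2) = (d - 4)*(d + 1)*(d + 3)*(d^2 + d - 2) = (d - 4)*(d - 1)*(d + 1)*(d + 3)*(d + 2)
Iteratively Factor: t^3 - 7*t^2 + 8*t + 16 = (t - 4)*(t^2 - 3*t - 4) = (t - 4)^2*(t + 1)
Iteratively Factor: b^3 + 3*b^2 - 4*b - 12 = (b - 2)*(b^2 + 5*b + 6) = (b - 2)*(b + 3)*(b + 2)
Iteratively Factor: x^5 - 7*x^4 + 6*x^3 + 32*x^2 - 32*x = (x - 4)*(x^4 - 3*x^3 - 6*x^2 + 8*x) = (x - 4)^2*(x^3 + x^2 - 2*x) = (x - 4)^2*(x + 2)*(x^2 - x) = x*(x - 4)^2*(x + 2)*(x - 1)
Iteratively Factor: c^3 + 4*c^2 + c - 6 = (c + 3)*(c^2 + c - 2) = (c - 1)*(c + 3)*(c + 2)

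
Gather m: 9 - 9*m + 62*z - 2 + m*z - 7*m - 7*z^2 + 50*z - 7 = m*(z - 16) - 7*z^2 + 112*z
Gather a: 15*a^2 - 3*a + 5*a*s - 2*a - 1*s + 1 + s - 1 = 15*a^2 + a*(5*s - 5)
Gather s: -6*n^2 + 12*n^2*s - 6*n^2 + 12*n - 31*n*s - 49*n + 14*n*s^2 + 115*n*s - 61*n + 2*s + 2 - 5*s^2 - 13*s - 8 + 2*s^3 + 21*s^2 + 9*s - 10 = -12*n^2 - 98*n + 2*s^3 + s^2*(14*n + 16) + s*(12*n^2 + 84*n - 2) - 16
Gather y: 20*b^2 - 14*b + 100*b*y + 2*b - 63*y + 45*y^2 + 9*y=20*b^2 - 12*b + 45*y^2 + y*(100*b - 54)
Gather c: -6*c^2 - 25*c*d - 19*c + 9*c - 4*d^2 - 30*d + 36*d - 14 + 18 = -6*c^2 + c*(-25*d - 10) - 4*d^2 + 6*d + 4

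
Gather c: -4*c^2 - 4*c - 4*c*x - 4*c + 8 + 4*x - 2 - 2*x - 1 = -4*c^2 + c*(-4*x - 8) + 2*x + 5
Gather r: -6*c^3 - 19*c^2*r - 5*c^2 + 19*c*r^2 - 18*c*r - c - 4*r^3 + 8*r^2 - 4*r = -6*c^3 - 5*c^2 - c - 4*r^3 + r^2*(19*c + 8) + r*(-19*c^2 - 18*c - 4)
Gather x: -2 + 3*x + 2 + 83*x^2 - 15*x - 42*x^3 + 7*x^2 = -42*x^3 + 90*x^2 - 12*x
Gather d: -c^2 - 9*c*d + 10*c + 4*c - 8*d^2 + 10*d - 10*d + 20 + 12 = -c^2 - 9*c*d + 14*c - 8*d^2 + 32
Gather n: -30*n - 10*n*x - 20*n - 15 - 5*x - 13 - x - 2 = n*(-10*x - 50) - 6*x - 30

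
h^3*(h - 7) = h^4 - 7*h^3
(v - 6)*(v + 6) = v^2 - 36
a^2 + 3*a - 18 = (a - 3)*(a + 6)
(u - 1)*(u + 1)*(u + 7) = u^3 + 7*u^2 - u - 7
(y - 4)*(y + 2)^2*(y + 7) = y^4 + 7*y^3 - 12*y^2 - 100*y - 112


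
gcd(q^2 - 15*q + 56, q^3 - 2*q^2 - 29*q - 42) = q - 7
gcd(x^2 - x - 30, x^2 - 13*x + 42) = x - 6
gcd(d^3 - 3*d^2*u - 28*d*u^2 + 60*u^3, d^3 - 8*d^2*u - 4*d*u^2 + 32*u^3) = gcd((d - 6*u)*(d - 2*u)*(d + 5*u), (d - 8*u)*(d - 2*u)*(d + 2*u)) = -d + 2*u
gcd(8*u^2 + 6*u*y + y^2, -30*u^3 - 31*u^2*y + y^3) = 1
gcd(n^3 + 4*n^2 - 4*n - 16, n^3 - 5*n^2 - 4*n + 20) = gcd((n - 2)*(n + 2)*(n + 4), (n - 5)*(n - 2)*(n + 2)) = n^2 - 4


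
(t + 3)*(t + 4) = t^2 + 7*t + 12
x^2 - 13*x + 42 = (x - 7)*(x - 6)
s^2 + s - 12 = (s - 3)*(s + 4)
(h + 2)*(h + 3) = h^2 + 5*h + 6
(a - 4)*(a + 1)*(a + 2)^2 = a^4 + a^3 - 12*a^2 - 28*a - 16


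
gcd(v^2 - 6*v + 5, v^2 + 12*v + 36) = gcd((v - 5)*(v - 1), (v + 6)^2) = 1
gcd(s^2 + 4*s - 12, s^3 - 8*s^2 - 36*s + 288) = s + 6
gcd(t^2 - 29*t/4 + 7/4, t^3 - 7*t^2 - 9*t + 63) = t - 7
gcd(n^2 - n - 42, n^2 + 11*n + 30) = n + 6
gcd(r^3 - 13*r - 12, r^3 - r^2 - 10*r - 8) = r^2 - 3*r - 4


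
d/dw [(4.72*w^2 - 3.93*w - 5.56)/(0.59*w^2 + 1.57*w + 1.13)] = (9.7291*w^2 + 17.228*w + 4.2883)/(0.3481*w^4 + 1.8526*w^3 + 3.7983*w^2 + 3.5482*w + 1.2769)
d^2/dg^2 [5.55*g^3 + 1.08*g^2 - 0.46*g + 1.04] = 33.3*g + 2.16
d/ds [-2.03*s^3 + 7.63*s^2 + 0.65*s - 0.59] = -6.09*s^2 + 15.26*s + 0.65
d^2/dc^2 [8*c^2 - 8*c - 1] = 16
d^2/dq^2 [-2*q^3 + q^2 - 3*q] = 2 - 12*q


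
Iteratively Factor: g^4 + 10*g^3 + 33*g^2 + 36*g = (g + 4)*(g^3 + 6*g^2 + 9*g) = (g + 3)*(g + 4)*(g^2 + 3*g) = g*(g + 3)*(g + 4)*(g + 3)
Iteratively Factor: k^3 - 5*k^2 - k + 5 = (k + 1)*(k^2 - 6*k + 5) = (k - 5)*(k + 1)*(k - 1)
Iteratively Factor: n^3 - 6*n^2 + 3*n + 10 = (n + 1)*(n^2 - 7*n + 10) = (n - 2)*(n + 1)*(n - 5)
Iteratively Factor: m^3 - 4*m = (m)*(m^2 - 4) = m*(m - 2)*(m + 2)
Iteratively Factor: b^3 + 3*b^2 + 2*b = (b + 2)*(b^2 + b) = b*(b + 2)*(b + 1)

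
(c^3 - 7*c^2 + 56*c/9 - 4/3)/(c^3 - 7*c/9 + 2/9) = (c - 6)/(c + 1)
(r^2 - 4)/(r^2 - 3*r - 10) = (r - 2)/(r - 5)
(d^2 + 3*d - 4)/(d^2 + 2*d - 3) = (d + 4)/(d + 3)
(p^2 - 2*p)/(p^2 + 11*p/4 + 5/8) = 8*p*(p - 2)/(8*p^2 + 22*p + 5)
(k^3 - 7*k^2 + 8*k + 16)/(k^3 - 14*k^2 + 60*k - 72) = (k^3 - 7*k^2 + 8*k + 16)/(k^3 - 14*k^2 + 60*k - 72)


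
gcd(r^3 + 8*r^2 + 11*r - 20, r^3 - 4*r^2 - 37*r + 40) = r^2 + 4*r - 5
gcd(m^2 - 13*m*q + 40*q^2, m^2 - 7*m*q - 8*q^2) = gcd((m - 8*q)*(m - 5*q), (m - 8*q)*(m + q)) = -m + 8*q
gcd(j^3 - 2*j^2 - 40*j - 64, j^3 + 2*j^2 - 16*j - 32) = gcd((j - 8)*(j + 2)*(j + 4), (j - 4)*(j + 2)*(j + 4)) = j^2 + 6*j + 8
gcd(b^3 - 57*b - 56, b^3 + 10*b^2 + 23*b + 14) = b^2 + 8*b + 7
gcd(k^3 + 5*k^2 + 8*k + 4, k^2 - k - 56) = 1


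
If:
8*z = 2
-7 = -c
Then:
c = 7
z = 1/4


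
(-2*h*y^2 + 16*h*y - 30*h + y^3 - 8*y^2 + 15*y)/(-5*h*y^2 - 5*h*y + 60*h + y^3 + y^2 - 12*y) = (-2*h*y + 10*h + y^2 - 5*y)/(-5*h*y - 20*h + y^2 + 4*y)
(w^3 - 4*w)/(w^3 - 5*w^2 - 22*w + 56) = w*(w + 2)/(w^2 - 3*w - 28)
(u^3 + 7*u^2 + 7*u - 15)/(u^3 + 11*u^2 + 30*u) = (u^2 + 2*u - 3)/(u*(u + 6))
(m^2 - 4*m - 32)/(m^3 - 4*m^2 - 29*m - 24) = (m + 4)/(m^2 + 4*m + 3)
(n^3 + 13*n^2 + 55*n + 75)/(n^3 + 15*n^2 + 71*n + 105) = (n + 5)/(n + 7)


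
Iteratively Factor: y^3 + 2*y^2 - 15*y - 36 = (y + 3)*(y^2 - y - 12) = (y + 3)^2*(y - 4)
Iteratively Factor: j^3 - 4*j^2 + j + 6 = (j + 1)*(j^2 - 5*j + 6) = (j - 2)*(j + 1)*(j - 3)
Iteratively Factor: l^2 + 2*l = (l + 2)*(l)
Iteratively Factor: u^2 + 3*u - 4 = (u + 4)*(u - 1)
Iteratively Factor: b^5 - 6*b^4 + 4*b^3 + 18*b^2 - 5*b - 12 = (b - 1)*(b^4 - 5*b^3 - b^2 + 17*b + 12) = (b - 1)*(b + 1)*(b^3 - 6*b^2 + 5*b + 12) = (b - 3)*(b - 1)*(b + 1)*(b^2 - 3*b - 4) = (b - 4)*(b - 3)*(b - 1)*(b + 1)*(b + 1)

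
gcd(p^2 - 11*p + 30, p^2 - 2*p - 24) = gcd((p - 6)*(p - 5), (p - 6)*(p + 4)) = p - 6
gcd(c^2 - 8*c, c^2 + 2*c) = c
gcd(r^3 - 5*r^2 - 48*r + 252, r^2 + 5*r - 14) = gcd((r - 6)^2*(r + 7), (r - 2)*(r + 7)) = r + 7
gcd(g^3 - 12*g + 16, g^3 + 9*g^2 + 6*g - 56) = g^2 + 2*g - 8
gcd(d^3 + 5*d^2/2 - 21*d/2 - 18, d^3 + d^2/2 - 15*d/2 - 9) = d^2 - 3*d/2 - 9/2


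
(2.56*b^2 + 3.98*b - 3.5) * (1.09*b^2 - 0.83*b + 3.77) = 2.7904*b^4 + 2.2134*b^3 + 2.5328*b^2 + 17.9096*b - 13.195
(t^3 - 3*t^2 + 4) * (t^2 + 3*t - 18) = t^5 - 27*t^3 + 58*t^2 + 12*t - 72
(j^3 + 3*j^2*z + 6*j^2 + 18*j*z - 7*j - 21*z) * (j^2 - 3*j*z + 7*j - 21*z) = j^5 + 13*j^4 - 9*j^3*z^2 + 35*j^3 - 117*j^2*z^2 - 49*j^2 - 315*j*z^2 + 441*z^2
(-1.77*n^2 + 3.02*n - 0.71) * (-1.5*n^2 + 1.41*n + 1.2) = 2.655*n^4 - 7.0257*n^3 + 3.1992*n^2 + 2.6229*n - 0.852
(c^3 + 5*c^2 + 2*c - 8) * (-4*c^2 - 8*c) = -4*c^5 - 28*c^4 - 48*c^3 + 16*c^2 + 64*c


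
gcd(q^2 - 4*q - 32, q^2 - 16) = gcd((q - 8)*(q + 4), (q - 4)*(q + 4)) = q + 4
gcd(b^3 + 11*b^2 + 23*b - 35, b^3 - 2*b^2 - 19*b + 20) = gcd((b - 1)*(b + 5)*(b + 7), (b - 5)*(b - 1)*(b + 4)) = b - 1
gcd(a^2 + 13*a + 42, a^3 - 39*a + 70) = a + 7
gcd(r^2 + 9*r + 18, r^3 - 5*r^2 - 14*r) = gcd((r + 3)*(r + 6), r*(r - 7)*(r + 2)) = 1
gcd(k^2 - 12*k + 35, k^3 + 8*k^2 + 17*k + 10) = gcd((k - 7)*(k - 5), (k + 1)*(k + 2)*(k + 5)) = 1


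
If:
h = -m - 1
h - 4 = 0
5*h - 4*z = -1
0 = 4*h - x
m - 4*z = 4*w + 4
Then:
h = 4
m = -5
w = -15/2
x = 16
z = 21/4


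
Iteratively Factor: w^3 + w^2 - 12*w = (w)*(w^2 + w - 12) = w*(w - 3)*(w + 4)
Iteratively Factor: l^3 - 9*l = (l)*(l^2 - 9) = l*(l - 3)*(l + 3)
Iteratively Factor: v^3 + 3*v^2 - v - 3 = (v + 1)*(v^2 + 2*v - 3) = (v - 1)*(v + 1)*(v + 3)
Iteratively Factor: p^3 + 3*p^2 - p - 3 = (p + 1)*(p^2 + 2*p - 3) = (p + 1)*(p + 3)*(p - 1)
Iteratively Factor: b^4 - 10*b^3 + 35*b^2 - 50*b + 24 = (b - 3)*(b^3 - 7*b^2 + 14*b - 8) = (b - 3)*(b - 2)*(b^2 - 5*b + 4) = (b - 3)*(b - 2)*(b - 1)*(b - 4)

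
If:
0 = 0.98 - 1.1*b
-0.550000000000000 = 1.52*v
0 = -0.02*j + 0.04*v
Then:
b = 0.89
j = -0.72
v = -0.36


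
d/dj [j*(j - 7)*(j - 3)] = 3*j^2 - 20*j + 21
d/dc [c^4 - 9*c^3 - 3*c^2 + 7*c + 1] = 4*c^3 - 27*c^2 - 6*c + 7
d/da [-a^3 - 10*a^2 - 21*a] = -3*a^2 - 20*a - 21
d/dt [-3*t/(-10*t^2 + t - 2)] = 6*(1 - 5*t^2)/(100*t^4 - 20*t^3 + 41*t^2 - 4*t + 4)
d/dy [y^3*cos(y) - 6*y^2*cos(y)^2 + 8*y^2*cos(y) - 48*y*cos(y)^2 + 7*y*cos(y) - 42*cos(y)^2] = -y^3*sin(y) - 8*y^2*sin(y) + 6*y^2*sin(2*y) + 3*y^2*cos(y) - 7*y*sin(y) + 48*y*sin(2*y) - 12*y*cos(y)^2 + 16*y*cos(y) + 42*sin(2*y) - 48*cos(y)^2 + 7*cos(y)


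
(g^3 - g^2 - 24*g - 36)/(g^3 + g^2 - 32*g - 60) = (g + 3)/(g + 5)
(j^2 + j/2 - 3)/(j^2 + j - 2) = (j - 3/2)/(j - 1)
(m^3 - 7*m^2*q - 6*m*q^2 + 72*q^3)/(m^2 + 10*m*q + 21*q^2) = (m^2 - 10*m*q + 24*q^2)/(m + 7*q)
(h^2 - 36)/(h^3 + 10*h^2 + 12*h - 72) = (h - 6)/(h^2 + 4*h - 12)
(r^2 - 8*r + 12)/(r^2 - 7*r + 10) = (r - 6)/(r - 5)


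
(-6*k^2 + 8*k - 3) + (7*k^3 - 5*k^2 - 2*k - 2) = 7*k^3 - 11*k^2 + 6*k - 5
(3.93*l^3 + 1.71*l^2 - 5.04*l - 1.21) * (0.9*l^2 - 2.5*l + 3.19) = 3.537*l^5 - 8.286*l^4 + 3.7257*l^3 + 16.9659*l^2 - 13.0526*l - 3.8599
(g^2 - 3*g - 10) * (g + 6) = g^3 + 3*g^2 - 28*g - 60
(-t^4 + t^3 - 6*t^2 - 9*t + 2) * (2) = -2*t^4 + 2*t^3 - 12*t^2 - 18*t + 4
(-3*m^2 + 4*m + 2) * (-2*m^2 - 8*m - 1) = 6*m^4 + 16*m^3 - 33*m^2 - 20*m - 2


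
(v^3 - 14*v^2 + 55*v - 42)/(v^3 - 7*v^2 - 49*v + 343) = (v^2 - 7*v + 6)/(v^2 - 49)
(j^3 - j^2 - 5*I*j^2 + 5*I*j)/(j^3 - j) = (j - 5*I)/(j + 1)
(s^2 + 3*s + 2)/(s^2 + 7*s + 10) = (s + 1)/(s + 5)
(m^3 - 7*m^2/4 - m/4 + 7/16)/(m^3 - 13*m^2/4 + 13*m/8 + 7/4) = (m - 1/2)/(m - 2)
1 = 1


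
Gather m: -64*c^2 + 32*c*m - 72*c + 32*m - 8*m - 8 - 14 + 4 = -64*c^2 - 72*c + m*(32*c + 24) - 18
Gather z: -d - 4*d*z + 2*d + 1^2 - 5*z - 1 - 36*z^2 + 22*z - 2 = d - 36*z^2 + z*(17 - 4*d) - 2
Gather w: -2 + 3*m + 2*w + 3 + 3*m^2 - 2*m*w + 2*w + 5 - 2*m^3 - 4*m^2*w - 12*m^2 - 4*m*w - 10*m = -2*m^3 - 9*m^2 - 7*m + w*(-4*m^2 - 6*m + 4) + 6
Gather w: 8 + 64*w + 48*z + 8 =64*w + 48*z + 16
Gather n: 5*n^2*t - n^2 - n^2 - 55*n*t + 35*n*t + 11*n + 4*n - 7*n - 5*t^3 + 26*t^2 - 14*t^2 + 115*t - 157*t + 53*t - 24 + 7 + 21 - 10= n^2*(5*t - 2) + n*(8 - 20*t) - 5*t^3 + 12*t^2 + 11*t - 6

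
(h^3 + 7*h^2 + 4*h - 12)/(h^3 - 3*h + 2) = (h + 6)/(h - 1)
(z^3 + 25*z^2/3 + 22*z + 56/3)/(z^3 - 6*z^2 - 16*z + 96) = (3*z^2 + 13*z + 14)/(3*(z^2 - 10*z + 24))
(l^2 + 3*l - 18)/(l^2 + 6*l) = (l - 3)/l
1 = 1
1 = 1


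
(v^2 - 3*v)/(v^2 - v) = (v - 3)/(v - 1)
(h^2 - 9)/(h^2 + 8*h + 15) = (h - 3)/(h + 5)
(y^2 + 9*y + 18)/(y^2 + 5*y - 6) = (y + 3)/(y - 1)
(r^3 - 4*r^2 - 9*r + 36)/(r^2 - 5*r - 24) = (r^2 - 7*r + 12)/(r - 8)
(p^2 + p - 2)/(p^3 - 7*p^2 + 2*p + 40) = (p - 1)/(p^2 - 9*p + 20)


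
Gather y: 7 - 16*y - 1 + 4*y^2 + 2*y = 4*y^2 - 14*y + 6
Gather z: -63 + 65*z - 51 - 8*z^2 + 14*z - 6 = -8*z^2 + 79*z - 120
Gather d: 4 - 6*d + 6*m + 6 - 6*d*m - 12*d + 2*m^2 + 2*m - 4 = d*(-6*m - 18) + 2*m^2 + 8*m + 6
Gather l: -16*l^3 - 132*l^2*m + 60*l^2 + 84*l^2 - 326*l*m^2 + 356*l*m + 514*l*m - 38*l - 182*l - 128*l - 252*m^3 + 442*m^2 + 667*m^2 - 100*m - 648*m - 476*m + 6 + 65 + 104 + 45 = -16*l^3 + l^2*(144 - 132*m) + l*(-326*m^2 + 870*m - 348) - 252*m^3 + 1109*m^2 - 1224*m + 220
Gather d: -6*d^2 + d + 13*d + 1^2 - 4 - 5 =-6*d^2 + 14*d - 8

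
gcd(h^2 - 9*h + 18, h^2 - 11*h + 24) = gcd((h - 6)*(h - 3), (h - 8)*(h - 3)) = h - 3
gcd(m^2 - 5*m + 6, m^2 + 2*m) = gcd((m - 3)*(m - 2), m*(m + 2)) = 1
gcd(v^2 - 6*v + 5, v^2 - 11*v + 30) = v - 5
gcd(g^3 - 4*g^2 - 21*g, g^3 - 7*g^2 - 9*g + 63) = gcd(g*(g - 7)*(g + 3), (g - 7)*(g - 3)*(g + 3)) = g^2 - 4*g - 21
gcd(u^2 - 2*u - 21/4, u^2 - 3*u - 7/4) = u - 7/2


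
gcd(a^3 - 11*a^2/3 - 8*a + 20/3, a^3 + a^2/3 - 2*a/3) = a - 2/3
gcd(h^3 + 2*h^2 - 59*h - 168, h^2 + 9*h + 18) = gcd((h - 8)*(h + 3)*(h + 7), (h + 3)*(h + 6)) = h + 3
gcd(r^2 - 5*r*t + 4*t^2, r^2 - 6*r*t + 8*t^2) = r - 4*t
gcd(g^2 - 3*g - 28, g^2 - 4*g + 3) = 1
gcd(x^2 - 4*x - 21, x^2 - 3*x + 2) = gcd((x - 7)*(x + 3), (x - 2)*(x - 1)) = 1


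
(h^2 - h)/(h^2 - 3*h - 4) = h*(1 - h)/(-h^2 + 3*h + 4)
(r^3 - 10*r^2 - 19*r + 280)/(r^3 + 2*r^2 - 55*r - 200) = (r - 7)/(r + 5)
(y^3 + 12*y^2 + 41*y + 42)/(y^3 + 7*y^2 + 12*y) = (y^2 + 9*y + 14)/(y*(y + 4))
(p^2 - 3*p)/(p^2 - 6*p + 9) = p/(p - 3)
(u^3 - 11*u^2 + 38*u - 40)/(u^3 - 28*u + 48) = (u - 5)/(u + 6)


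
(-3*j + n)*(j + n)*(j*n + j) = -3*j^3*n - 3*j^3 - 2*j^2*n^2 - 2*j^2*n + j*n^3 + j*n^2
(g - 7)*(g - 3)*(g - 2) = g^3 - 12*g^2 + 41*g - 42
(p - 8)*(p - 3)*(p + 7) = p^3 - 4*p^2 - 53*p + 168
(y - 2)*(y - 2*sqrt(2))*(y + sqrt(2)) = y^3 - 2*y^2 - sqrt(2)*y^2 - 4*y + 2*sqrt(2)*y + 8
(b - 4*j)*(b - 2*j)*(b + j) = b^3 - 5*b^2*j + 2*b*j^2 + 8*j^3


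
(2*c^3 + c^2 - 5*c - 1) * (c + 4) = 2*c^4 + 9*c^3 - c^2 - 21*c - 4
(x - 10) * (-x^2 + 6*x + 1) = -x^3 + 16*x^2 - 59*x - 10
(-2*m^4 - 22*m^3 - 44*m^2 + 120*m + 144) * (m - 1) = -2*m^5 - 20*m^4 - 22*m^3 + 164*m^2 + 24*m - 144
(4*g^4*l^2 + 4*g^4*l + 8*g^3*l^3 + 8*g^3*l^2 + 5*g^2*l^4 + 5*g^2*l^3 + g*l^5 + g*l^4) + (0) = 4*g^4*l^2 + 4*g^4*l + 8*g^3*l^3 + 8*g^3*l^2 + 5*g^2*l^4 + 5*g^2*l^3 + g*l^5 + g*l^4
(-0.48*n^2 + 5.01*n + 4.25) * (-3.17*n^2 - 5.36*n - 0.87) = 1.5216*n^4 - 13.3089*n^3 - 39.9085*n^2 - 27.1387*n - 3.6975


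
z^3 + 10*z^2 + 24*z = z*(z + 4)*(z + 6)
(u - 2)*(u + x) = u^2 + u*x - 2*u - 2*x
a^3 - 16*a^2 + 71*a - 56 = (a - 8)*(a - 7)*(a - 1)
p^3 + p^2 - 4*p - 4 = (p - 2)*(p + 1)*(p + 2)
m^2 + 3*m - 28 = (m - 4)*(m + 7)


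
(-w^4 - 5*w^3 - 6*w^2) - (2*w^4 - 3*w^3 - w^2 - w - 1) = -3*w^4 - 2*w^3 - 5*w^2 + w + 1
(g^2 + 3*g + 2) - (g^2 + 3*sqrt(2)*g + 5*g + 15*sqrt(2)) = -3*sqrt(2)*g - 2*g - 15*sqrt(2) + 2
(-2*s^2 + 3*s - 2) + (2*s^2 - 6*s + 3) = 1 - 3*s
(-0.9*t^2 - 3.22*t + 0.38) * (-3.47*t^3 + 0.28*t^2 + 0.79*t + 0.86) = 3.123*t^5 + 10.9214*t^4 - 2.9312*t^3 - 3.2114*t^2 - 2.469*t + 0.3268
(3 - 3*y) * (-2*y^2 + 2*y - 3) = 6*y^3 - 12*y^2 + 15*y - 9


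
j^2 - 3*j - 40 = (j - 8)*(j + 5)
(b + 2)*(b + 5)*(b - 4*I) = b^3 + 7*b^2 - 4*I*b^2 + 10*b - 28*I*b - 40*I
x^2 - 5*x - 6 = (x - 6)*(x + 1)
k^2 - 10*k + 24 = (k - 6)*(k - 4)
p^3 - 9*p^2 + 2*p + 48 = (p - 8)*(p - 3)*(p + 2)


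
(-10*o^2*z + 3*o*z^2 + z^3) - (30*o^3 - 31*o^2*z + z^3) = -30*o^3 + 21*o^2*z + 3*o*z^2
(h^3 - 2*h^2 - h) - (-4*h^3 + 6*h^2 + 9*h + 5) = 5*h^3 - 8*h^2 - 10*h - 5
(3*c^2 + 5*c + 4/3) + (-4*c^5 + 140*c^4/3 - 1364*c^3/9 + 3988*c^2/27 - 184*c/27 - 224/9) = -4*c^5 + 140*c^4/3 - 1364*c^3/9 + 4069*c^2/27 - 49*c/27 - 212/9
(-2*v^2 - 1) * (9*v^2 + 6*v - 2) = -18*v^4 - 12*v^3 - 5*v^2 - 6*v + 2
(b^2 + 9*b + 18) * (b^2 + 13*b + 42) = b^4 + 22*b^3 + 177*b^2 + 612*b + 756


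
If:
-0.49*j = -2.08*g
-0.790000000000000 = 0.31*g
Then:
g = -2.55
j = -10.82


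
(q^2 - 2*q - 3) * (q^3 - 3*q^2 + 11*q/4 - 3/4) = q^5 - 5*q^4 + 23*q^3/4 + 11*q^2/4 - 27*q/4 + 9/4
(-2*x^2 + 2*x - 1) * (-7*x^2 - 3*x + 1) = 14*x^4 - 8*x^3 - x^2 + 5*x - 1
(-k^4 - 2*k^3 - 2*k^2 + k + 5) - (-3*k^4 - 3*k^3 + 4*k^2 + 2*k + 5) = 2*k^4 + k^3 - 6*k^2 - k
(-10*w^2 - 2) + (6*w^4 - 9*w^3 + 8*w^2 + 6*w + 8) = 6*w^4 - 9*w^3 - 2*w^2 + 6*w + 6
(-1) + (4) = 3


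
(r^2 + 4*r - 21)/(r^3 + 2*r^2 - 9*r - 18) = (r + 7)/(r^2 + 5*r + 6)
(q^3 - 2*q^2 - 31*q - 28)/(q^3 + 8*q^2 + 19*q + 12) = (q - 7)/(q + 3)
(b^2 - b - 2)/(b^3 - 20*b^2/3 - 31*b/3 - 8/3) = 3*(b - 2)/(3*b^2 - 23*b - 8)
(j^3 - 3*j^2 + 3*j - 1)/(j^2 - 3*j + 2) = (j^2 - 2*j + 1)/(j - 2)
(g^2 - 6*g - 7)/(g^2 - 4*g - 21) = (g + 1)/(g + 3)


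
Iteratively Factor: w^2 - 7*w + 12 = (w - 4)*(w - 3)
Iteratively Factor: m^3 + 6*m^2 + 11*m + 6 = (m + 3)*(m^2 + 3*m + 2) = (m + 2)*(m + 3)*(m + 1)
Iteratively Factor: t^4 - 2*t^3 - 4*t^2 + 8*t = (t + 2)*(t^3 - 4*t^2 + 4*t) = (t - 2)*(t + 2)*(t^2 - 2*t) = t*(t - 2)*(t + 2)*(t - 2)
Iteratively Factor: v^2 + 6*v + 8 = (v + 4)*(v + 2)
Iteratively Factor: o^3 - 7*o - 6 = (o - 3)*(o^2 + 3*o + 2) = (o - 3)*(o + 2)*(o + 1)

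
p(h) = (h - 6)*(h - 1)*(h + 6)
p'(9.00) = 189.00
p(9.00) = 360.00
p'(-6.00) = 84.00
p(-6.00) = 0.00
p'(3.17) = -12.19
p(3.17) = -56.31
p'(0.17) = -36.25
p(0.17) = 29.86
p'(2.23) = -25.54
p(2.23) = -38.16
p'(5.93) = 57.63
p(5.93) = -4.12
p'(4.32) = 11.35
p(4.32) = -57.56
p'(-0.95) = -31.39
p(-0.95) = 68.44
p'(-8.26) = 185.20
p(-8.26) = -298.43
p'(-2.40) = -13.92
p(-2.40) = 102.82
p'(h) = (h - 6)*(h - 1) + (h - 6)*(h + 6) + (h - 1)*(h + 6) = 3*h^2 - 2*h - 36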